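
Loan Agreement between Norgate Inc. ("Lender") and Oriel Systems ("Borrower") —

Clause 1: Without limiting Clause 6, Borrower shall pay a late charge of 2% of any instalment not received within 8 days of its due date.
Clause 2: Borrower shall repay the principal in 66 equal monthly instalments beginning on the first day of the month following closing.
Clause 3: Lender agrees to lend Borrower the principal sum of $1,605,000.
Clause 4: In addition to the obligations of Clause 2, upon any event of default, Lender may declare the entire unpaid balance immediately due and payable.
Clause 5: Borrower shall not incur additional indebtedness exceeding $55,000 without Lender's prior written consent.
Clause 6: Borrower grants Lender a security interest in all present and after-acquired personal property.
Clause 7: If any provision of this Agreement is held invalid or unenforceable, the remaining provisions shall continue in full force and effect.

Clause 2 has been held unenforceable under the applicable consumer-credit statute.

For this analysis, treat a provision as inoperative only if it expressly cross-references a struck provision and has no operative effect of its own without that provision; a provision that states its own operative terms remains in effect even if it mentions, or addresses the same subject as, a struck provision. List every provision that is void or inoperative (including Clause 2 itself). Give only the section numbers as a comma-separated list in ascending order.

2

Clause 2 is struck. Clause 4 mentions Clause 2 but its own obligation stands independently of Clause 2, so Clause 4 is not affected. No other provision's operative terms depend on Clause 2. Clause 7 is a severability clause and preserves every provision that can still be given independent effect. The provisions still in force are Clause 1, Clause 3, Clause 4, Clause 5, Clause 6, and Clause 7.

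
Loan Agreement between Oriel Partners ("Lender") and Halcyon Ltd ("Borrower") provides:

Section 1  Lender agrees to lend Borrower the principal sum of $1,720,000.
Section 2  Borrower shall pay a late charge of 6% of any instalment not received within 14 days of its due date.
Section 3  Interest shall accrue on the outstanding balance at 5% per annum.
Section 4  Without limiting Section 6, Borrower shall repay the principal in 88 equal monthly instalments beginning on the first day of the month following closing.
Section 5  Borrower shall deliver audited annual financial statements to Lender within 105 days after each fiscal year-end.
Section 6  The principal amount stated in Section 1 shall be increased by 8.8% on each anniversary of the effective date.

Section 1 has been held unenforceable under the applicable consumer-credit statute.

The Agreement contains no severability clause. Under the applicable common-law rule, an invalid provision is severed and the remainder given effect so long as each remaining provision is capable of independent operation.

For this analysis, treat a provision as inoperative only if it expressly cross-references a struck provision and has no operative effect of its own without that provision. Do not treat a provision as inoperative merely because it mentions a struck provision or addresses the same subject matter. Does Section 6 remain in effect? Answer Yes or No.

Section 1 is struck. The whole of Section 6 is the escalation of the principal amount, defined by reference to Section 1, so Section 6 cannot stand once Section 1 is removed. Although Section 4 refers to Section 6, its operative terms do not depend on Section 6, so it remains in effect. With no severability clause, the stated default rule severs what cannot stand and enforces each remaining provision that can operate on its own. The provisions still in force are Section 2, Section 3, Section 4, and Section 5. Section 6 is among the inoperative provisions, so the answer is no.

No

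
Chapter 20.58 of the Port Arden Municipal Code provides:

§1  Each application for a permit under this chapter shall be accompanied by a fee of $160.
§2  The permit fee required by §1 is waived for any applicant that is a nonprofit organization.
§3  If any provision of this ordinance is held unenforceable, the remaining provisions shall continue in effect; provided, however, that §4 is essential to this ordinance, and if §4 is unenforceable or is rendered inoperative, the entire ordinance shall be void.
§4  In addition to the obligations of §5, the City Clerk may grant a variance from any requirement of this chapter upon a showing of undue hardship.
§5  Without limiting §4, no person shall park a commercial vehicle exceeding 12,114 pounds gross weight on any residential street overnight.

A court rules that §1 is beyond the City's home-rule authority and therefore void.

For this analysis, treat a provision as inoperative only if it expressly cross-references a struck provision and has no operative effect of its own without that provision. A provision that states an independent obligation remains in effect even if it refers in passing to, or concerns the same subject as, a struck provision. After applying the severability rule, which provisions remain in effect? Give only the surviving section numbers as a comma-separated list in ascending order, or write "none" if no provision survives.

3, 4, 5

§1 is struck. §2 does nothing except set the nonprofit waiver of the permit fee by reference to §1; with §1 gone it has no independent effect and is inoperative. §3 makes §4 an essential term, but §4 is unaffected, so the severability proviso in §3 preserves the remaining provisions. The provisions still in force are §3, §4, and §5.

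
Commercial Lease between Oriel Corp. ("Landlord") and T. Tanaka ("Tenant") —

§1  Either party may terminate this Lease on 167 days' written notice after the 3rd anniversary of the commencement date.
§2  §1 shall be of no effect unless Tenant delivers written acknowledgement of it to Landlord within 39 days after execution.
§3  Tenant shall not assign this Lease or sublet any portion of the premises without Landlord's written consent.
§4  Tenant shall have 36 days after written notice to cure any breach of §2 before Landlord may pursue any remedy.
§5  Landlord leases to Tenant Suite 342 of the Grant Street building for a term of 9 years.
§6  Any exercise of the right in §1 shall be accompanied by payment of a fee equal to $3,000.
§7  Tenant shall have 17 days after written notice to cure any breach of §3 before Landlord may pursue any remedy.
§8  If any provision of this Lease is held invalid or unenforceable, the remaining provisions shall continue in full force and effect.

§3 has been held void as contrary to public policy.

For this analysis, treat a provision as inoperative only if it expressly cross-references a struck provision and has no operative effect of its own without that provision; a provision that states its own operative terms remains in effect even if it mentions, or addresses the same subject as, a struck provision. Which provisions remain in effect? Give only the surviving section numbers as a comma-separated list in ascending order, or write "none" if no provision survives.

§3 is struck. The only function of §7 is the cure period for breach of §3, so it cannot stand once §3 is removed. §8 is a severability clause and preserves every provision that can still be given independent effect. The provisions still in force are §1, §2, §4, §5, §6, and §8.

1, 2, 4, 5, 6, 8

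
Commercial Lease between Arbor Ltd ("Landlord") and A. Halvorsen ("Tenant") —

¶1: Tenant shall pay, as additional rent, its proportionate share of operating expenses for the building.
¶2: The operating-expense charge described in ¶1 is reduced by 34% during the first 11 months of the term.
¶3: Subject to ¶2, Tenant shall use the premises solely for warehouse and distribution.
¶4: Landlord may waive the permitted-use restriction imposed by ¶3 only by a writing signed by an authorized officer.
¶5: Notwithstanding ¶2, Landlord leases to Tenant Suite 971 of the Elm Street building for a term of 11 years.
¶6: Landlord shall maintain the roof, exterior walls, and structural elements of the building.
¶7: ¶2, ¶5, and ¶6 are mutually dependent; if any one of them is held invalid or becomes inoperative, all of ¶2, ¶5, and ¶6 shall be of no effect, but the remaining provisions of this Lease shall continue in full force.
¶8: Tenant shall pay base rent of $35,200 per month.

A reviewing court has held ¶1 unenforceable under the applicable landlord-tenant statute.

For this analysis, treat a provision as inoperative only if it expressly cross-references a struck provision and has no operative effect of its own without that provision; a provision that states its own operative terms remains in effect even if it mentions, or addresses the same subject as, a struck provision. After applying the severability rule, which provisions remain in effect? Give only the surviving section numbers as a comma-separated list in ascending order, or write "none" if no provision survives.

3, 4, 7, 8

¶1 is struck. ¶2 operates only by reference to ¶1, so it falls with ¶1. Although ¶3 refers to ¶2, its operative terms do not depend on ¶2, so it remains in effect. ¶7 declares ¶2, ¶5, and ¶6 mutually dependent; since one of them has fallen, all of them are of no effect. That brings down ¶5 and ¶6 as well. The remainder continues in force under ¶7. ¶3, ¶4, ¶7, and ¶8 remain in effect.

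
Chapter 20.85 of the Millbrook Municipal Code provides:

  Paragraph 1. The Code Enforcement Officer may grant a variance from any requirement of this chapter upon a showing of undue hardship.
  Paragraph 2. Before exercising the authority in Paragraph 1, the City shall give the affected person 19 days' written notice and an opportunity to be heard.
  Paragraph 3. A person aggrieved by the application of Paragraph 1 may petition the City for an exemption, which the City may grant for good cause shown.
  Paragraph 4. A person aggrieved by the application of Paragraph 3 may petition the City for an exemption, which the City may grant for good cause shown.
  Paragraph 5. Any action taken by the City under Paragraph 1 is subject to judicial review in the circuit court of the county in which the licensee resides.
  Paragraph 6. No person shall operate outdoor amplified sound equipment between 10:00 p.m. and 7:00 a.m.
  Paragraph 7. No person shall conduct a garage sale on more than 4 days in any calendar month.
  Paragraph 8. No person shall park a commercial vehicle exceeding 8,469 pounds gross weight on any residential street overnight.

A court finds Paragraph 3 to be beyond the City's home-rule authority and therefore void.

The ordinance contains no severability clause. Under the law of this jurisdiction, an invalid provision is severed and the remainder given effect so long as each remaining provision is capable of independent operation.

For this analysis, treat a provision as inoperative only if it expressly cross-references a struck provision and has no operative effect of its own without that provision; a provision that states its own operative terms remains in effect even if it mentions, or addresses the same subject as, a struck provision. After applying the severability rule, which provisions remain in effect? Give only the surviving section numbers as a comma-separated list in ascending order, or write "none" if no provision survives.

1, 2, 5, 6, 7, 8

Paragraph 3 is struck. Paragraph 4 operates only by reference to Paragraph 3, so it falls with Paragraph 3. With no severability clause, the stated default rule severs what cannot stand and enforces each remaining provision that can operate on its own. The provisions still in force are Paragraph 1, Paragraph 2, Paragraph 5, Paragraph 6, Paragraph 7, and Paragraph 8.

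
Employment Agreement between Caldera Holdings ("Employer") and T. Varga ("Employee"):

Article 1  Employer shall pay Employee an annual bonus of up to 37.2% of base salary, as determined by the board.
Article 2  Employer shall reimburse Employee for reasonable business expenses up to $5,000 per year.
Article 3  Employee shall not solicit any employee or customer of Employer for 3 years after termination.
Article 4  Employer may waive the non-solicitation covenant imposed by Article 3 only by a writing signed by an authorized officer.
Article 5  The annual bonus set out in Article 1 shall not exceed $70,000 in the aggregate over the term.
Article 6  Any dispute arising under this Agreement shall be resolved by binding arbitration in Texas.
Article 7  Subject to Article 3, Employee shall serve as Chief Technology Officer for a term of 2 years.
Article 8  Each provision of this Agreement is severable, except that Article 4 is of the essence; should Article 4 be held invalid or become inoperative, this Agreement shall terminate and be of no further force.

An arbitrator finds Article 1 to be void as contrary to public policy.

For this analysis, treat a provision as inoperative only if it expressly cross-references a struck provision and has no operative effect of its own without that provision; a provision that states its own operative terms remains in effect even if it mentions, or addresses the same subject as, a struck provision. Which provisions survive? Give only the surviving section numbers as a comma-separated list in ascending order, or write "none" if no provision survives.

Article 1 is struck. Article 5 operates only by reference to Article 1, so it falls with Article 1. Article 8 makes Article 4 an essential term, but Article 4 is unaffected, so the severability proviso in Article 8 preserves the remaining provisions. Article 2, Article 3, Article 4, Article 6, Article 7, and Article 8 remain in effect.

2, 3, 4, 6, 7, 8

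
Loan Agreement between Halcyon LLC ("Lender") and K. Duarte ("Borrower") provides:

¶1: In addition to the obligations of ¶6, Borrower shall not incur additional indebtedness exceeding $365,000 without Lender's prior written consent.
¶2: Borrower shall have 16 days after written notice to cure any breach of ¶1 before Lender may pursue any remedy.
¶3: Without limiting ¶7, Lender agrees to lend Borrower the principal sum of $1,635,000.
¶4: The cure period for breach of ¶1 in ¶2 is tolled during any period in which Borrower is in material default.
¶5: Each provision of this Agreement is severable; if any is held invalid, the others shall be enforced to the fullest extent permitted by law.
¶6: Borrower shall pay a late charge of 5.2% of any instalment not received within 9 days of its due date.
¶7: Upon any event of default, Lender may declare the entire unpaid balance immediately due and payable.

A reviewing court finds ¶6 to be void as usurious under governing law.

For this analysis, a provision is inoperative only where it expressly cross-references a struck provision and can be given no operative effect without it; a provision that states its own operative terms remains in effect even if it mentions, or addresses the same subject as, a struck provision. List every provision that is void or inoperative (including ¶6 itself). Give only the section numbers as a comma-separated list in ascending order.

6

¶6 is struck. Although ¶1 refers to ¶6, its operative terms do not depend on ¶6, so it remains in effect. Nothing else in the Agreement is defined by reference to ¶6. ¶5 is a severability clause and preserves every provision that can still be given independent effect. That leaves ¶1, ¶2, ¶3, ¶4, ¶5, and ¶7 in effect.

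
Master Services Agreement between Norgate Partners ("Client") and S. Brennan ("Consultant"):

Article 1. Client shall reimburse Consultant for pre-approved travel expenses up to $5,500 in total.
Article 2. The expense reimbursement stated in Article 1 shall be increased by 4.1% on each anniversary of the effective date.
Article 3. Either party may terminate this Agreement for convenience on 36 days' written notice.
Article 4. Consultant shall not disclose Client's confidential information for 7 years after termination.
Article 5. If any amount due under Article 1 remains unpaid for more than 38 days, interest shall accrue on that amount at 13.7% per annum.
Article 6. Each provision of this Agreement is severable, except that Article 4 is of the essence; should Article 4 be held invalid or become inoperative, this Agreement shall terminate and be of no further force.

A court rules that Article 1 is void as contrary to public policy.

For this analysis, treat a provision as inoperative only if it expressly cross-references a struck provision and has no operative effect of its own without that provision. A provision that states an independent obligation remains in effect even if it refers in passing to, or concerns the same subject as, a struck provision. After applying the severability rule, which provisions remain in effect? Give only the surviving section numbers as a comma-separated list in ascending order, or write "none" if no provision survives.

Article 1 is struck. The whole of Article 2 is the escalation of the expense reimbursement, defined by reference to Article 1, so Article 2 cannot stand once Article 1 is removed. Article 5 operates only by reference to Article 1, so it falls with Article 1. Article 6 makes Article 4 an essential term, but Article 4 is unaffected, so the severability proviso in Article 6 preserves the remaining provisions. Article 3, Article 4, and Article 6 remain in effect.

3, 4, 6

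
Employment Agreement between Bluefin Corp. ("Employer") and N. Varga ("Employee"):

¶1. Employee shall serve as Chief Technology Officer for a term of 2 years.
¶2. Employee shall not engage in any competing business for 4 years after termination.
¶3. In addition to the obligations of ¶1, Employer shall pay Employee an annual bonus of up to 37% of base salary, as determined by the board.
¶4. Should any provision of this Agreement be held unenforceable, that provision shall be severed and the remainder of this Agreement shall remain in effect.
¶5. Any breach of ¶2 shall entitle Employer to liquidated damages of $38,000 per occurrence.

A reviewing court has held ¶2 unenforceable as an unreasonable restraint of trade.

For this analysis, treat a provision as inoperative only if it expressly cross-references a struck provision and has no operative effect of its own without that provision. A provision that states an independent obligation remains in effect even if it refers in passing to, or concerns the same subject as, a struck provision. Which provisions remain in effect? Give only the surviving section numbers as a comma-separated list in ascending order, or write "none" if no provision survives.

1, 3, 4

¶2 is struck. ¶5 operates only by reference to ¶2, so it falls with ¶2. ¶4 is a severability clause and preserves every provision that can still be given independent effect. The provisions still in force are ¶1, ¶3, and ¶4.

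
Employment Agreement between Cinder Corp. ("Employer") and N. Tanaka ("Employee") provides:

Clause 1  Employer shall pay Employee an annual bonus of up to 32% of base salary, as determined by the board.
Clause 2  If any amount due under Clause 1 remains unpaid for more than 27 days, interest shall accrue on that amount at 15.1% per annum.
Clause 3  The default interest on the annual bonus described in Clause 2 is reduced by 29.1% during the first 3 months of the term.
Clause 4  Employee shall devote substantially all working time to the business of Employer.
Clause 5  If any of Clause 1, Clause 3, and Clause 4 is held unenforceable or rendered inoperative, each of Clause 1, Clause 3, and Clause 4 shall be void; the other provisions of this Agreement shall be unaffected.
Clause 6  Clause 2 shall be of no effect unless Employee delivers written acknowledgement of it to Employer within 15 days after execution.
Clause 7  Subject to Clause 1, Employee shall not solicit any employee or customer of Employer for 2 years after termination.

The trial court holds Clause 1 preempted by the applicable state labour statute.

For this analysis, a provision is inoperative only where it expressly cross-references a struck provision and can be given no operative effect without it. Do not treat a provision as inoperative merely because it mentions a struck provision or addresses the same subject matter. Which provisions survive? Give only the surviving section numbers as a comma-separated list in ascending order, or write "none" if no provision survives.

Clause 1 is struck. The whole of Clause 2 is the default interest on the annual bonus, defined by reference to Clause 1, so Clause 2 cannot stand once Clause 1 is removed. Clause 3 has no operative effect of its own apart from Clause 2 and is therefore inoperative. Clause 6 merely fixes the acknowledgement condition for Clause 2; with Clause 2 gone it has nothing to operate on and falls away. Although Clause 7 refers to Clause 1, its operative terms do not depend on Clause 1, so it remains in effect. Clause 5 declares Clause 1, Clause 3, and Clause 4 mutually dependent; since one of them has fallen, all of them are of no effect. That brings down Clause 4 as well. The remainder continues in force under Clause 5. Clause 5 and Clause 7 remain in effect.

5, 7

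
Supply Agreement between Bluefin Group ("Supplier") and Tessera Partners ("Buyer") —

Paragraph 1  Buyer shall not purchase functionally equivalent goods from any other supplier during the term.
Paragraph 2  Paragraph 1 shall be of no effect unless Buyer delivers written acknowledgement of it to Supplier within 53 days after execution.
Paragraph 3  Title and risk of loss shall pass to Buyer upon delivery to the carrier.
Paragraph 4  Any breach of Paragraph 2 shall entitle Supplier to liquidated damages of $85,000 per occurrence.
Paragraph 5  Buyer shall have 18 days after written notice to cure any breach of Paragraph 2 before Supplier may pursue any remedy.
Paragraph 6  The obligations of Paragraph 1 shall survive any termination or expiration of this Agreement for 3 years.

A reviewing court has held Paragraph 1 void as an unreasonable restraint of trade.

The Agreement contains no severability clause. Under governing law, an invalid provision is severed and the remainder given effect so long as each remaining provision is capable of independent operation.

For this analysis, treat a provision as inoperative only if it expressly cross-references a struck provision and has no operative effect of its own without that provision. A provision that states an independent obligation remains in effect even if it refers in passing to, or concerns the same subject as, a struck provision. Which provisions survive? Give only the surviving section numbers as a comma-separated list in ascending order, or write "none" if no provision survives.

3

Paragraph 1 is struck. The only function of Paragraph 2 is the acknowledgement condition for Paragraph 1, so it cannot stand once Paragraph 1 is removed. Paragraph 6 operates only by reference to Paragraph 1, so it falls with Paragraph 1. Paragraph 4 operates only by reference to Paragraph 2, so it falls with Paragraph 2. The only function of Paragraph 5 is the cure period for breach of Paragraph 2, so it cannot stand once Paragraph 2 is removed. With no severability clause, the stated default rule severs what cannot stand and enforces each remaining provision that can operate on its own. Only Paragraph 3 remains in effect.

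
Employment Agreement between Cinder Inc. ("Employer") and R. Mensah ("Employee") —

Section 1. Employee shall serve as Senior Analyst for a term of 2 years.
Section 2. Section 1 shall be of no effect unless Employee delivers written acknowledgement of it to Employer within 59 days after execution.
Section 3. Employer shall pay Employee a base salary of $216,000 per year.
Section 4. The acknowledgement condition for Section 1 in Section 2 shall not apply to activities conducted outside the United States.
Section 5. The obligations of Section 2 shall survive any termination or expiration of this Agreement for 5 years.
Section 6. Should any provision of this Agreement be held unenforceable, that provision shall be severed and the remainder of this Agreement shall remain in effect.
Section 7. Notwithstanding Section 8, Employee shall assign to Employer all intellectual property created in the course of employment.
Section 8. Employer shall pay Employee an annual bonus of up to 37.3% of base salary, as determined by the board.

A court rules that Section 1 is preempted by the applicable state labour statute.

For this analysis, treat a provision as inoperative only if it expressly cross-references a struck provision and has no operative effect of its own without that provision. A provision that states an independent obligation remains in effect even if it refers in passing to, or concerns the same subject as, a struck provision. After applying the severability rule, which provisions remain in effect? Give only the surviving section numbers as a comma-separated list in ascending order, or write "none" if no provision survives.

Section 1 is struck. The only function of Section 2 is the acknowledgement condition for Section 1, so it cannot stand once Section 1 is removed. Section 4 has no operative effect of its own apart from Section 2 and is therefore inoperative. Section 5 operates only by reference to Section 2, so it falls with Section 2. Section 6 is a severability clause and preserves every provision that can still be given independent effect. That leaves Section 3, Section 6, Section 7, and Section 8 in effect.

3, 6, 7, 8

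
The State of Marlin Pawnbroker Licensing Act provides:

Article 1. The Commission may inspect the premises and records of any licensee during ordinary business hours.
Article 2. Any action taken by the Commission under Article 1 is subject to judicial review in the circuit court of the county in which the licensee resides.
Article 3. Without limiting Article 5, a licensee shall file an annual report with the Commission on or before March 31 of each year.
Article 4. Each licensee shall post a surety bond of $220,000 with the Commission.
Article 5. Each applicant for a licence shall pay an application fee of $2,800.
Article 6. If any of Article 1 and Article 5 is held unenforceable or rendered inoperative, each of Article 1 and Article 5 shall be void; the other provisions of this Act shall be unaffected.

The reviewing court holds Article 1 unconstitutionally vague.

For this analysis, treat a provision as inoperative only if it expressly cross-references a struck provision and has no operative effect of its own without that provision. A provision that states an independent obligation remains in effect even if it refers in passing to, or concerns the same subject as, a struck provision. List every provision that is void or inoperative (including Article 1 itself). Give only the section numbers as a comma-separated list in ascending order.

Article 1 is struck. The only function of Article 2 is the judicial-review right for Article 1, so it cannot stand once Article 1 is removed. Article 3 mentions Article 5 but its own obligation stands independently of Article 5, so Article 3 is not affected. Article 6 declares Article 1 and Article 5 mutually dependent; since one of them has fallen, all of them are of no effect. That brings down Article 5 as well. The remainder continues in force under Article 6. That leaves Article 3, Article 4, and Article 6 in effect.

1, 2, 5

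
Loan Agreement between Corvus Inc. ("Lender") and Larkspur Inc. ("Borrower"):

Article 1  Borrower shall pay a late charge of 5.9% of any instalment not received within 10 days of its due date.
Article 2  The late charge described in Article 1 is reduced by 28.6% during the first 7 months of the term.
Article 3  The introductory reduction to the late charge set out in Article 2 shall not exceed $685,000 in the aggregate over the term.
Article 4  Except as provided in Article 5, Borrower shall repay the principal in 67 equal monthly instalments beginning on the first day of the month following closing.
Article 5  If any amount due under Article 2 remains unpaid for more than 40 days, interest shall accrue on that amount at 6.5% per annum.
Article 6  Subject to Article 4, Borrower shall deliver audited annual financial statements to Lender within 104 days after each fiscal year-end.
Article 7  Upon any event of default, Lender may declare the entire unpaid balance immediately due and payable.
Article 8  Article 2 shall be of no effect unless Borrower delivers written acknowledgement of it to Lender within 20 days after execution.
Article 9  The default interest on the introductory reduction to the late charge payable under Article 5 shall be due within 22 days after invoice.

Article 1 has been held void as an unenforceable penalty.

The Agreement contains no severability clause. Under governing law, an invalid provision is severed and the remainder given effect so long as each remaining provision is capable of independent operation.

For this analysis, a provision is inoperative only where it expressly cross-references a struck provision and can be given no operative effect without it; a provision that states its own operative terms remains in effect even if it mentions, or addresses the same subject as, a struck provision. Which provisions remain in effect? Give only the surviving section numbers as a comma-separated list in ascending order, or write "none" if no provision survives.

4, 6, 7

Article 1 is struck. Article 2 operates only by reference to Article 1, so it falls with Article 1. Article 3 operates only by reference to Article 2, so it falls with Article 2. The whole of Article 5 is the default interest on the introductory reduction to the late charge, defined by reference to Article 2, so Article 5 cannot stand once Article 2 is removed. The only function of Article 8 is the acknowledgement condition for Article 2, so it cannot stand once Article 2 is removed. The whole of Article 9 is the payment deadline for the default interest on the introductory reduction to the late charge, defined by reference to Article 5, so Article 9 cannot stand once Article 5 is removed. Although Article 4 refers to Article 5, its operative terms do not depend on Article 5, so it remains in effect. With no severability clause, the stated default rule severs what cannot stand and enforces each remaining provision that can operate on its own. Article 4, Article 6, and Article 7 remain in effect.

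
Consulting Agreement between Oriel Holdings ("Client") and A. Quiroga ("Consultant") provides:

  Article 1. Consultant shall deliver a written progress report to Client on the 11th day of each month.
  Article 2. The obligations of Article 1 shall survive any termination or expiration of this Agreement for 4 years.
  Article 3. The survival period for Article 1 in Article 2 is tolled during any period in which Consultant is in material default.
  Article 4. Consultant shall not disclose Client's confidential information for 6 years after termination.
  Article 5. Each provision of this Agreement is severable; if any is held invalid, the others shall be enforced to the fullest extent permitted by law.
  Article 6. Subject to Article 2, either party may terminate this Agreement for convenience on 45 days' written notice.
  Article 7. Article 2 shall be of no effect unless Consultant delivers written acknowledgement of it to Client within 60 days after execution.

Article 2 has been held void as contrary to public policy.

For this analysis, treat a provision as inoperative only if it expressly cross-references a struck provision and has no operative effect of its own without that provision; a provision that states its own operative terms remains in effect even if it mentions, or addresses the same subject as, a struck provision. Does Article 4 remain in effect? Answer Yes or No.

Article 2 is struck. The whole of Article 3 is the tolling of the survival period for Article 1, defined by reference to Article 2, so Article 3 cannot stand once Article 2 is removed. Article 7 merely fixes the acknowledgement condition for Article 2; with Article 2 gone it has nothing to operate on and falls away. Although Article 6 refers to Article 2, its operative terms do not depend on Article 2, so it remains in effect. Article 5 is a severability clause and preserves every provision that can still be given independent effect. That leaves Article 1, Article 4, Article 5, and Article 6 in effect. Article 4 is among the surviving provisions, so the answer is yes.

Yes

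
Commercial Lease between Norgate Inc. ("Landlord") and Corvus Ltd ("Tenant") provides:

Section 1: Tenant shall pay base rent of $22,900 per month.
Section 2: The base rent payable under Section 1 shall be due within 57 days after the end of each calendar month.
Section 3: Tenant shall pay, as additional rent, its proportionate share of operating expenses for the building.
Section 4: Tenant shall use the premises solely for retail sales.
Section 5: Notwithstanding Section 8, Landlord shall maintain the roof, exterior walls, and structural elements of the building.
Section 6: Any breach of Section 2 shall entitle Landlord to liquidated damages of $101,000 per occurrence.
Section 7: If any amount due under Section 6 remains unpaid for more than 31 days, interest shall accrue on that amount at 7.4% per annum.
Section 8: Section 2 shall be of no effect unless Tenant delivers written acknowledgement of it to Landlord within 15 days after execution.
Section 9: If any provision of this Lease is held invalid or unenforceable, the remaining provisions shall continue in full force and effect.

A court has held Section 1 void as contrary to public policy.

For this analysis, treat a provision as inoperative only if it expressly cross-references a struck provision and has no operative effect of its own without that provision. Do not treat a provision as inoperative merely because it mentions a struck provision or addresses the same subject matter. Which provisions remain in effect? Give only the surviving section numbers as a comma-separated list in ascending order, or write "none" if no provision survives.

Section 1 is struck. Section 2 has no operative effect of its own apart from Section 1 and is therefore inoperative. The whole of Section 6 is the liquidated-damages amount, defined by reference to Section 2, so Section 6 cannot stand once Section 2 is removed. Section 8 has no operative effect of its own apart from Section 2 and is therefore inoperative. Section 7 has no operative effect of its own apart from Section 6 and is therefore inoperative. Section 5 mentions Section 8 but its own obligation stands independently of Section 8, so Section 5 is not affected. Section 9 is a severability clause and preserves every provision that can still be given independent effect. The provisions still in force are Section 3, Section 4, Section 5, and Section 9.

3, 4, 5, 9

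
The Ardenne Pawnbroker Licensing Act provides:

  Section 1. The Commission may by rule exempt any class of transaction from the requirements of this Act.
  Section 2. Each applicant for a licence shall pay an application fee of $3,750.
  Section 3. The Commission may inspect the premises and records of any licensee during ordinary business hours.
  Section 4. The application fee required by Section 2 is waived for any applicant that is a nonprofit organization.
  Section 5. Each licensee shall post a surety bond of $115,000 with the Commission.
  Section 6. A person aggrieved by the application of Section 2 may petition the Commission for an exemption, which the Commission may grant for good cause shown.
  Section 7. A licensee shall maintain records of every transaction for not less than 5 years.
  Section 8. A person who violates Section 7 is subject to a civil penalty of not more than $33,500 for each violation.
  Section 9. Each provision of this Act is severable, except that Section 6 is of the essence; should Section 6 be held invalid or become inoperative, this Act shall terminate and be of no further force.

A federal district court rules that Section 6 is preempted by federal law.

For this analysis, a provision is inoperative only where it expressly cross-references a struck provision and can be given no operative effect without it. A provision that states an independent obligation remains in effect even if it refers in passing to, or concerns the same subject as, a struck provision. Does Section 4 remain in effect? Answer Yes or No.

No

Section 6 is struck. No other provision's operative terms depend on Section 6. Section 9 makes Section 6 an essential term, and Section 6 is the provision held invalid; under Section 9, the entire Act is therefore void. No provision of the Act survives. Section 4 is among the inoperative provisions, so the answer is no.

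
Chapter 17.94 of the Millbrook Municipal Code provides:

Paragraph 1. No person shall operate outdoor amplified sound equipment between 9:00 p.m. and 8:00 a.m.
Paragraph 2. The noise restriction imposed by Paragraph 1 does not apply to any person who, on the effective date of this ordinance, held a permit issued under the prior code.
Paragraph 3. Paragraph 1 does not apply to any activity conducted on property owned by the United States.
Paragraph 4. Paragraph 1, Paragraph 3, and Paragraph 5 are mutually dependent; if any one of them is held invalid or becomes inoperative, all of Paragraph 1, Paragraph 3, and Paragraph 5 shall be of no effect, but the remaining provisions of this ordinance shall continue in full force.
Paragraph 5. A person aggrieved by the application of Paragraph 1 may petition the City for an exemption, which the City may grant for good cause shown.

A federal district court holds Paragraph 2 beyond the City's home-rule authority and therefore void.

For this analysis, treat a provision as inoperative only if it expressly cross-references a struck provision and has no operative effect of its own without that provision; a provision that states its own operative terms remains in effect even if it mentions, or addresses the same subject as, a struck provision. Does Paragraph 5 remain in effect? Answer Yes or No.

Paragraph 2 is struck. No other provision's operative terms depend on Paragraph 2. Paragraph 4 ties Paragraph 1, Paragraph 3, and Paragraph 5 together, but none of those is affected here; the remaining provisions continue in force under Paragraph 4. That leaves Paragraph 1, Paragraph 3, Paragraph 4, and Paragraph 5 in effect. Paragraph 5 is among the surviving provisions, so the answer is yes.

Yes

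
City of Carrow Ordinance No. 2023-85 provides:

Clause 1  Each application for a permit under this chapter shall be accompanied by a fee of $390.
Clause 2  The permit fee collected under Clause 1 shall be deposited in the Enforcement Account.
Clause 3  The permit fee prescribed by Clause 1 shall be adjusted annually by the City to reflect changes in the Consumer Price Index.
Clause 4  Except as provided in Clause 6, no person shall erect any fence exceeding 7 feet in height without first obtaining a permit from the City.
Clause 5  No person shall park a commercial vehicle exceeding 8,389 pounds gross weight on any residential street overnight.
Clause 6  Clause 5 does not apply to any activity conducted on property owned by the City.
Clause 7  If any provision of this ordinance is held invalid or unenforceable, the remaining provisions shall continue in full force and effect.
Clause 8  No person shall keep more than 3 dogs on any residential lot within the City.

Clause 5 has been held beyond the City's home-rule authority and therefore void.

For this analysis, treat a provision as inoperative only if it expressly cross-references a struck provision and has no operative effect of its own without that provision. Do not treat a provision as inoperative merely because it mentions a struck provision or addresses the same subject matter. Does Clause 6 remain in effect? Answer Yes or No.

No

Clause 5 is struck. The only function of Clause 6 is the public-property exemption from Clause 5, so it cannot stand once Clause 5 is removed. Clause 4 mentions Clause 6 but its own obligation stands independently of Clause 6, so Clause 4 is not affected. Under the severability clause in Clause 7, the remaining provisions continue in force. The provisions still in force are Clause 1, Clause 2, Clause 3, Clause 4, Clause 7, and Clause 8. Clause 6 is among the inoperative provisions, so the answer is no.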